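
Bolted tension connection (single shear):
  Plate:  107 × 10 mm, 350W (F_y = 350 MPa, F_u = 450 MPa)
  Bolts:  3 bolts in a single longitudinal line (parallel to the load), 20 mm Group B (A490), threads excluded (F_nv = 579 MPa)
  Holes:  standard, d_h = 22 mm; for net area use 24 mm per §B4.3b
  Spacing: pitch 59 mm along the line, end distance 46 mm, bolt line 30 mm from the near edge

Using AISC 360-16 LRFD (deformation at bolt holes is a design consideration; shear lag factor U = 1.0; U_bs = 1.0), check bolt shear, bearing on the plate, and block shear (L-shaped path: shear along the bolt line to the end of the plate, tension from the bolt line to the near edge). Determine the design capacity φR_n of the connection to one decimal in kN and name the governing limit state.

Bolt shear: A_b = π(20)²/4 = 314.16 mm². φR_n = 0.75 × 579 × 314.16 × 3 × 1 = 409.3 kN.
Bearing (10 mm plate, F_u = 450 MPa): end bolts L_c = 46 − 22/2 = 35, R_n = min(1.2×35×10×450, 2.4×20×10×450) = 189 kN/bolt; interior L_c = 59 − 22 = 37, R_n = 199.8 kN/bolt. φR_n = 0.75 × (1×189 + 2×199.8) = 441.5 kN.
Block shear: shear path 1×[46+2×59] = 1×164 mm, A_gv = 1640, A_nv = 1×(164 − 2.5×24)×10 = 1040 mm²; tension to near edge: (30 − 0.5×24)×10 = 180 mm². R_n = min(0.6×450×1040, 0.6×350×1640) + 1.0×450×180 = min(280.8, 344.4) + 81 = 361.8 kN. φR_n = 0.75 × 361.8 = 271.4 kN.
Governing: min(409.3, 441.5, 271.4) = 271.4 kN → block shear.

271.4 kN (block shear governs)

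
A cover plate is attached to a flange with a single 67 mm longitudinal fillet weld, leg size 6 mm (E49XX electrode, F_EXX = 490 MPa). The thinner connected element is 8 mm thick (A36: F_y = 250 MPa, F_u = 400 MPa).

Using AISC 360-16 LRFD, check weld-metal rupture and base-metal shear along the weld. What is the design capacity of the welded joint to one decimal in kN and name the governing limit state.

Weld metal: throat = 0.707×6 = 4.242 mm, L = 67 mm. φR_n = 0.75 × 0.6 × 490 × 4.242 × 67 = 62.7 kN.
Base metal shear (8 mm plate): yield φR_n = 1.0×0.6×250×8×67 = 80.4 kN; rupture φR_n = 0.75×0.6×400×8×67 = 96.5 kN; take 80.4 kN (yield).
Governing: min(62.7, 80.4) = 62.7 kN → weld metal.

62.7 kN (weld metal governs)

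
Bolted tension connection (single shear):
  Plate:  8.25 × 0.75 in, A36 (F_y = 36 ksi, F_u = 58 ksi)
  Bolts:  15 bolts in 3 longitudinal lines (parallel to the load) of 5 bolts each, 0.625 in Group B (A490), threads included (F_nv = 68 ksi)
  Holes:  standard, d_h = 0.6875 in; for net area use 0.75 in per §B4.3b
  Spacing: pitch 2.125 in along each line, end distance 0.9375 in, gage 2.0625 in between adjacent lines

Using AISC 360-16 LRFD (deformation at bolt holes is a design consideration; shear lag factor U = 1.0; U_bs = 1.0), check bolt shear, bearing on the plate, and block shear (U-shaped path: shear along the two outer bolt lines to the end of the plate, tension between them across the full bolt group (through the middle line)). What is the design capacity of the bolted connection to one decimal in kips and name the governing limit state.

Bolt shear: A_b = π(0.625)²/4 = 0.3068 in². φR_n = 0.75 × 68 × 0.3068 × 15 × 1 = 234.7 kips.
Bearing (0.75 in plate, F_u = 58 ksi): end bolts L_c = 0.9375 − 0.6875/2 = 0.59375, R_n = min(1.2×0.59375×0.75×58, 2.4×0.625×0.75×58) = 30.994 kips/bolt; interior L_c = 2.125 − 0.6875 = 1.4375, R_n = 65.25 kips/bolt. φR_n = 0.75 × (3×30.994 + 12×65.25) = 657.0 kips.
Block shear: shear path 2×[0.9375+4×2.125] = 2×9.4375 in, A_gv = 14.156, A_nv = 2×(9.4375 − 4.5×0.75)×0.75 = 9.0938 in²; tension across gage: (4.125 − 2×0.75)×0.75 = 1.9688 in². R_n = min(0.6×58×9.0938, 0.6×36×14.156) + 1.0×58×1.9688 = min(316.46, 305.77) + 114.19 = 419.96 kips. φR_n = 0.75 × 419.96 = 315.0 kips.
Governing: min(234.7, 657.0, 315.0) = 234.7 kips → bolt shear.

234.7 kips (bolt shear governs)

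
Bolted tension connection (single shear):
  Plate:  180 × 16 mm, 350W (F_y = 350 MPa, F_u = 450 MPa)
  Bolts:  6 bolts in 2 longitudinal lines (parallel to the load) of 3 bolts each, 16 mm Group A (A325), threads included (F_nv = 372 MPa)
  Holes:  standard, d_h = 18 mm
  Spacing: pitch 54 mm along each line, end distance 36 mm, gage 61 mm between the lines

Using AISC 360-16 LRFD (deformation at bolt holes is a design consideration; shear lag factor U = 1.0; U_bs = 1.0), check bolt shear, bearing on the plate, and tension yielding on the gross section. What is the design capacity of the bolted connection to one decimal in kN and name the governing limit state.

Bolt shear: A_b = π(16)²/4 = 201.06 mm². φR_n = 0.75 × 372 × 201.06 × 6 × 1 = 336.6 kN.
Bearing (16 mm plate, F_u = 450 MPa): end bolts L_c = 36 − 18/2 = 27, R_n = min(1.2×27×16×450, 2.4×16×16×450) = 233.28 kN/bolt; interior L_c = 54 − 18 = 36, R_n = 276.48 kN/bolt. φR_n = 0.75 × (2×233.28 + 4×276.48) = 1179.4 kN.
Tension yield (gross): A_g = 180×16 = 2880 mm². φR_n = 0.90 × 350 × 2880 = 907.2 kN.
Governing: min(336.6, 1179.4, 907.2) = 336.6 kN → bolt shear.

336.6 kN (bolt shear governs)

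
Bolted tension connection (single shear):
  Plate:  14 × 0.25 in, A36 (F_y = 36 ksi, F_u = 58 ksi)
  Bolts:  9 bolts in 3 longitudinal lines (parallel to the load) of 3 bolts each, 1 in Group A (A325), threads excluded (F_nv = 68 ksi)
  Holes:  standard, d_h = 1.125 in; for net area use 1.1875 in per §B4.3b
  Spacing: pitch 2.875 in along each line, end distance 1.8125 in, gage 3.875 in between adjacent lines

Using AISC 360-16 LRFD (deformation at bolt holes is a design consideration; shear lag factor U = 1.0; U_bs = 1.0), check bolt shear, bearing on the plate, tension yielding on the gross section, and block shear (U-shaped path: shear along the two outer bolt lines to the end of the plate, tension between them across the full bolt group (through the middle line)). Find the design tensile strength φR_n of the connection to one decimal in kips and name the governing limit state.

Bolt shear: A_b = π(1)²/4 = 0.7854 in². φR_n = 0.75 × 68 × 0.7854 × 9 × 1 = 360.5 kips.
Bearing (0.25 in plate, F_u = 58 ksi): end bolts L_c = 1.8125 − 1.125/2 = 1.25, R_n = min(1.2×1.25×0.25×58, 2.4×1×0.25×58) = 21.75 kips/bolt; interior L_c = 2.875 − 1.125 = 1.75, R_n = 30.45 kips/bolt. φR_n = 0.75 × (3×21.75 + 6×30.45) = 186.0 kips.
Tension yield (gross): A_g = 14×0.25 = 3.5 in². φR_n = 0.90 × 36 × 3.5 = 113.4 kips.
Block shear: shear path 2×[1.8125+2×2.875] = 2×7.5625 in, A_gv = 3.7813, A_nv = 2×(7.5625 − 2.5×1.1875)×0.25 = 2.2969 in²; tension across gage: (7.75 − 2×1.1875)×0.25 = 1.3438 in². R_n = min(0.6×58×2.2969, 0.6×36×3.7813) + 1.0×58×1.3438 = min(79.932, 81.676) + 77.94 = 157.87 kips. φR_n = 0.75 × 157.87 = 118.4 kips.
Governing: min(360.5, 186.0, 113.4, 118.4) = 113.4 kips → gross-section yield.

113.4 kips (gross-section yield governs)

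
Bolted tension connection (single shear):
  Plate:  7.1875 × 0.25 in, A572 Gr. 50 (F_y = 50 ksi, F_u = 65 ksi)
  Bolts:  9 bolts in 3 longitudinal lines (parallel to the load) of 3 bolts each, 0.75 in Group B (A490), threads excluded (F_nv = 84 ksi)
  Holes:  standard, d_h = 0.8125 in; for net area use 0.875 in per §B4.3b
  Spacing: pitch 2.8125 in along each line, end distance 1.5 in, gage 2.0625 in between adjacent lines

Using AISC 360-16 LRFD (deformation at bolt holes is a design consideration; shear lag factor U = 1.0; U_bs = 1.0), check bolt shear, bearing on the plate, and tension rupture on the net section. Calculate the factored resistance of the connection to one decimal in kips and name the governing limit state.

Bolt shear: A_b = π(0.75)²/4 = 0.44179 in². φR_n = 0.75 × 84 × 0.44179 × 9 × 1 = 250.5 kips.
Bearing (0.25 in plate, F_u = 65 ksi): end bolts L_c = 1.5 − 0.8125/2 = 1.09375, R_n = min(1.2×1.09375×0.25×65, 2.4×0.75×0.25×65) = 21.328 kips/bolt; interior L_c = 2.8125 − 0.8125 = 2, R_n = 29.25 kips/bolt. φR_n = 0.75 × (3×21.328 + 6×29.25) = 179.6 kips.
Tension rupture (net): A_n = (7.1875 − 3×0.875)×0.25 = 1.1406 in² (U = 1.0, A_e = A_n). φR_n = 0.75 × 65 × 1.1406 = 55.6 kips.
Governing: min(250.5, 179.6, 55.6) = 55.6 kips → net-section rupture.

55.6 kips (net-section rupture governs)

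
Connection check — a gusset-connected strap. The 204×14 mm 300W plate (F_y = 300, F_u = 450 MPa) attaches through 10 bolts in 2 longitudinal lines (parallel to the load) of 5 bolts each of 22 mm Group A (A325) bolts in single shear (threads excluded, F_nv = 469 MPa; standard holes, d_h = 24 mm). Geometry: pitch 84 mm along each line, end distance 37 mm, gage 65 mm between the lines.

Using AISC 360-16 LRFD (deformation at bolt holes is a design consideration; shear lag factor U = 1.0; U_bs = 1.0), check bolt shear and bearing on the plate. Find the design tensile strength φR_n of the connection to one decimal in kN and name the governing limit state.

Bolt shear: A_b = π(22)²/4 = 380.13 mm². φR_n = 0.75 × 469 × 380.13 × 10 × 1 = 1337.1 kN.
Bearing (14 mm plate, F_u = 450 MPa): end bolts L_c = 37 − 24/2 = 25, R_n = min(1.2×25×14×450, 2.4×22×14×450) = 189 kN/bolt; interior L_c = 84 − 24 = 60, R_n = 332.64 kN/bolt. φR_n = 0.75 × (2×189 + 8×332.64) = 2279.3 kN.
Governing: min(1337.1, 2279.3) = 1337.1 kN → bolt shear.

1337.1 kN (bolt shear governs)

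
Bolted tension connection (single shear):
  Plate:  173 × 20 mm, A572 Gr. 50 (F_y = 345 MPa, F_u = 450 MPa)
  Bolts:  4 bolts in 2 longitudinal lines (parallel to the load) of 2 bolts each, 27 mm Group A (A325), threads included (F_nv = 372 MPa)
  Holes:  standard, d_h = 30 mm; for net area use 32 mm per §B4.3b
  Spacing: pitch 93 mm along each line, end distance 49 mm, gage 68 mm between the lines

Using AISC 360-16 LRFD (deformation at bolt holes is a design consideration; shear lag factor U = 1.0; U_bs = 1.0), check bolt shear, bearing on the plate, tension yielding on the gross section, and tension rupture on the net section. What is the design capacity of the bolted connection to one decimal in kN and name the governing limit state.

Bolt shear: A_b = π(27)²/4 = 572.56 mm². φR_n = 0.75 × 372 × 572.56 × 4 × 1 = 639.0 kN.
Bearing (20 mm plate, F_u = 450 MPa): end bolts L_c = 49 − 30/2 = 34, R_n = min(1.2×34×20×450, 2.4×27×20×450) = 367.2 kN/bolt; interior L_c = 93 − 30 = 63, R_n = 583.2 kN/bolt. φR_n = 0.75 × (2×367.2 + 2×583.2) = 1425.6 kN.
Tension yield (gross): A_g = 173×20 = 3460 mm². φR_n = 0.90 × 345 × 3460 = 1074.3 kN.
Tension rupture (net): A_n = (173 − 2×32)×20 = 2180 mm² (U = 1.0, A_e = A_n). φR_n = 0.75 × 450 × 2180 = 735.8 kN.
Governing: min(639.0, 1425.6, 1074.3, 735.8) = 639.0 kN → bolt shear.

639.0 kN (bolt shear governs)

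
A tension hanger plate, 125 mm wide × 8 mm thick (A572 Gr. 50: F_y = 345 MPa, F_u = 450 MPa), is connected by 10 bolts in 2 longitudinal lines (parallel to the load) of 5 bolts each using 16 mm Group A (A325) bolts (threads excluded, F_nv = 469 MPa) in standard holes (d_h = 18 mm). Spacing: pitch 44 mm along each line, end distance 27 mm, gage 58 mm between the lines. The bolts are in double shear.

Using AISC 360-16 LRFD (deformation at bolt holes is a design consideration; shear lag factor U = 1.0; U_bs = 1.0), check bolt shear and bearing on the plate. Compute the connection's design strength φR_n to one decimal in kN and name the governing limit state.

790.6 kN (bearing governs)

Bolt shear: A_b = π(16)²/4 = 201.06 mm². φR_n = 0.75 × 469 × 201.06 × 10 × 2 = 1414.5 kN.
Bearing (8 mm plate, F_u = 450 MPa): end bolts L_c = 27 − 18/2 = 18, R_n = min(1.2×18×8×450, 2.4×16×8×450) = 77.76 kN/bolt; interior L_c = 44 − 18 = 26, R_n = 112.32 kN/bolt. φR_n = 0.75 × (2×77.76 + 8×112.32) = 790.6 kN.
Governing: min(1414.5, 790.6) = 790.6 kN → bearing.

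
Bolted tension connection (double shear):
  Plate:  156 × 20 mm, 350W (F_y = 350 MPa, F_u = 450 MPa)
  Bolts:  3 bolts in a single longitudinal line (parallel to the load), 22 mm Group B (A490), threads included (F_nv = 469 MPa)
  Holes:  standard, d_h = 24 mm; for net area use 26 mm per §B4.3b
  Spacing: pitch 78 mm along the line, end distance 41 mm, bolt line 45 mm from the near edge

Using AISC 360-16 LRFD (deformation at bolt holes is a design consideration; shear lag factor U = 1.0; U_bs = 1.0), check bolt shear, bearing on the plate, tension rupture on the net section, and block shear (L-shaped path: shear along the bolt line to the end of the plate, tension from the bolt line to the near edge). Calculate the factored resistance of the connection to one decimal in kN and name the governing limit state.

750.6 kN (block shear governs)

Bolt shear: A_b = π(22)²/4 = 380.13 mm². φR_n = 0.75 × 469 × 380.13 × 3 × 2 = 802.3 kN.
Bearing (20 mm plate, F_u = 450 MPa): end bolts L_c = 41 − 24/2 = 29, R_n = min(1.2×29×20×450, 2.4×22×20×450) = 313.2 kN/bolt; interior L_c = 78 − 24 = 54, R_n = 475.2 kN/bolt. φR_n = 0.75 × (1×313.2 + 2×475.2) = 947.7 kN.
Tension rupture (net): A_n = (156 − 1×26)×20 = 2600 mm² (U = 1.0, A_e = A_n). φR_n = 0.75 × 450 × 2600 = 877.5 kN.
Block shear: shear path 1×[41+2×78] = 1×197 mm, A_gv = 3940, A_nv = 1×(197 − 2.5×26)×20 = 2640 mm²; tension to near edge: (45 − 0.5×26)×20 = 640 mm². R_n = min(0.6×450×2640, 0.6×350×3940) + 1.0×450×640 = min(712.8, 827.4) + 288 = 1000.8 kN. φR_n = 0.75 × 1000.8 = 750.6 kN.
Governing: min(802.3, 947.7, 877.5, 750.6) = 750.6 kN → block shear.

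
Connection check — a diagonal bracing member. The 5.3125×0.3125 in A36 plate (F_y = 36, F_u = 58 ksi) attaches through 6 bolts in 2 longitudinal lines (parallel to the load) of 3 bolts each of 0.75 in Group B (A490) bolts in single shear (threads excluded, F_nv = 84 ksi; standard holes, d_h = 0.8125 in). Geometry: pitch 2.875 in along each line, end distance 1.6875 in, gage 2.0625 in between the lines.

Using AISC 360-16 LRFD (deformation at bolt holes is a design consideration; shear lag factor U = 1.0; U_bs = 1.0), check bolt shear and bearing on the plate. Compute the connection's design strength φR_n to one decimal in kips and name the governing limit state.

Bolt shear: A_b = π(0.75)²/4 = 0.44179 in². φR_n = 0.75 × 84 × 0.44179 × 6 × 1 = 167.0 kips.
Bearing (0.3125 in plate, F_u = 58 ksi): end bolts L_c = 1.6875 − 0.8125/2 = 1.28125, R_n = min(1.2×1.28125×0.3125×58, 2.4×0.75×0.3125×58) = 27.867 kips/bolt; interior L_c = 2.875 − 0.8125 = 2.0625, R_n = 32.625 kips/bolt. φR_n = 0.75 × (2×27.867 + 4×32.625) = 139.7 kips.
Governing: min(167.0, 139.7) = 139.7 kips → bearing.

139.7 kips (bearing governs)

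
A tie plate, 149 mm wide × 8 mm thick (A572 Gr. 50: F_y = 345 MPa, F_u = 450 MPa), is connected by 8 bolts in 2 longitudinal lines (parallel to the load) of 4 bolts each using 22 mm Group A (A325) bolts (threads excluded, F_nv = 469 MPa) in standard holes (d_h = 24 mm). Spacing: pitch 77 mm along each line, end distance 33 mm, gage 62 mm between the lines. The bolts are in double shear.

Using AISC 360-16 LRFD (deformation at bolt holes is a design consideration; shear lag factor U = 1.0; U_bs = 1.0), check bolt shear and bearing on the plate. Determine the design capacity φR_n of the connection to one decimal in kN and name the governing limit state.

991.4 kN (bearing governs)

Bolt shear: A_b = π(22)²/4 = 380.13 mm². φR_n = 0.75 × 469 × 380.13 × 8 × 2 = 2139.4 kN.
Bearing (8 mm plate, F_u = 450 MPa): end bolts L_c = 33 − 24/2 = 21, R_n = min(1.2×21×8×450, 2.4×22×8×450) = 90.72 kN/bolt; interior L_c = 77 − 24 = 53, R_n = 190.08 kN/bolt. φR_n = 0.75 × (2×90.72 + 6×190.08) = 991.4 kN.
Governing: min(2139.4, 991.4) = 991.4 kN → bearing.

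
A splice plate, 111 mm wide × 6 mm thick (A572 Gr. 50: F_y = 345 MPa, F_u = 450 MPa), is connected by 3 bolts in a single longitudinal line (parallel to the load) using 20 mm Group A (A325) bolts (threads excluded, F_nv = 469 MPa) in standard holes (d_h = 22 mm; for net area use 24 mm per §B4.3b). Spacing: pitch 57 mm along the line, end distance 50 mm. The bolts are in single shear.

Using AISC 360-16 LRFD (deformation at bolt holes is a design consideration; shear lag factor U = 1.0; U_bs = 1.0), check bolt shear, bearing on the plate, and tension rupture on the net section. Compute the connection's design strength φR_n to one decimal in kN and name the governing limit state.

Bolt shear: A_b = π(20)²/4 = 314.16 mm². φR_n = 0.75 × 469 × 314.16 × 3 × 1 = 331.5 kN.
Bearing (6 mm plate, F_u = 450 MPa): end bolts L_c = 50 − 22/2 = 39, R_n = min(1.2×39×6×450, 2.4×20×6×450) = 126.36 kN/bolt; interior L_c = 57 − 22 = 35, R_n = 113.4 kN/bolt. φR_n = 0.75 × (1×126.36 + 2×113.4) = 264.9 kN.
Tension rupture (net): A_n = (111 − 1×24)×6 = 522 mm² (U = 1.0, A_e = A_n). φR_n = 0.75 × 450 × 522 = 176.2 kN.
Governing: min(331.5, 264.9, 176.2) = 176.2 kN → net-section rupture.

176.2 kN (net-section rupture governs)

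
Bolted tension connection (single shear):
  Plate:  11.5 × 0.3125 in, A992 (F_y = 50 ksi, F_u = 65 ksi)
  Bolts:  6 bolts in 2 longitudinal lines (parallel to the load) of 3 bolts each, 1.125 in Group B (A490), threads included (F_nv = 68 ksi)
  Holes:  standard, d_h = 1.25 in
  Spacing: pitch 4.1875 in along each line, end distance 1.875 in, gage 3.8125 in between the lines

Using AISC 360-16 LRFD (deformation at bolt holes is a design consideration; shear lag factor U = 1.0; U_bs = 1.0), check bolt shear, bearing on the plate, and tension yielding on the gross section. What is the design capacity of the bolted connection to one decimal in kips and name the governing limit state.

Bolt shear: A_b = π(1.125)²/4 = 0.99402 in². φR_n = 0.75 × 68 × 0.99402 × 6 × 1 = 304.2 kips.
Bearing (0.3125 in plate, F_u = 65 ksi): end bolts L_c = 1.875 − 1.25/2 = 1.25, R_n = min(1.2×1.25×0.3125×65, 2.4×1.125×0.3125×65) = 30.469 kips/bolt; interior L_c = 4.1875 − 1.25 = 2.9375, R_n = 54.844 kips/bolt. φR_n = 0.75 × (2×30.469 + 4×54.844) = 210.2 kips.
Tension yield (gross): A_g = 11.5×0.3125 = 3.5938 in². φR_n = 0.90 × 50 × 3.5938 = 161.7 kips.
Governing: min(304.2, 210.2, 161.7) = 161.7 kips → gross-section yield.

161.7 kips (gross-section yield governs)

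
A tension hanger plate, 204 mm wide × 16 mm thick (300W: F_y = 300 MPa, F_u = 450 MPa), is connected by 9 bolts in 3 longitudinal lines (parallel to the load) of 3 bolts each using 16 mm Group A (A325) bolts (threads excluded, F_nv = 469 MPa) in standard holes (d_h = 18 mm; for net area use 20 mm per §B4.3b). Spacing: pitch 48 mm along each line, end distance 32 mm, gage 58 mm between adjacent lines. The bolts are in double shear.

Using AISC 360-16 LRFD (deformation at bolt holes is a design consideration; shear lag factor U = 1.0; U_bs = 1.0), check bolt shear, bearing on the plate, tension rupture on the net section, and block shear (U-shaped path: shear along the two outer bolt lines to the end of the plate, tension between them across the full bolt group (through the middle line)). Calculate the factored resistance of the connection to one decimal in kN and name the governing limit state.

777.6 kN (net-section rupture governs)

Bolt shear: A_b = π(16)²/4 = 201.06 mm². φR_n = 0.75 × 469 × 201.06 × 9 × 2 = 1273.0 kN.
Bearing (16 mm plate, F_u = 450 MPa): end bolts L_c = 32 − 18/2 = 23, R_n = min(1.2×23×16×450, 2.4×16×16×450) = 198.72 kN/bolt; interior L_c = 48 − 18 = 30, R_n = 259.2 kN/bolt. φR_n = 0.75 × (3×198.72 + 6×259.2) = 1613.5 kN.
Tension rupture (net): A_n = (204 − 3×20)×16 = 2304 mm² (U = 1.0, A_e = A_n). φR_n = 0.75 × 450 × 2304 = 777.6 kN.
Block shear: shear path 2×[32+2×48] = 2×128 mm, A_gv = 4096, A_nv = 2×(128 − 2.5×20)×16 = 2496 mm²; tension across gage: (116 − 2×20)×16 = 1216 mm². R_n = min(0.6×450×2496, 0.6×300×4096) + 1.0×450×1216 = min(673.92, 737.28) + 547.2 = 1221.1 kN. φR_n = 0.75 × 1221.1 = 915.8 kN.
Governing: min(1273.0, 1613.5, 777.6, 915.8) = 777.6 kN → net-section rupture.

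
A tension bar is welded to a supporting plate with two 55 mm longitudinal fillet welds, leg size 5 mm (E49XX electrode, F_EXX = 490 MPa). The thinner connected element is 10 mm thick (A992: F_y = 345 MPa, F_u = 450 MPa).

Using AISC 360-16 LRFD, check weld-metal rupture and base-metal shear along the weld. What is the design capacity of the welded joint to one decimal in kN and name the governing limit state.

Weld metal: throat = 0.707×5 = 3.535 mm, L = 2×55 = 110 mm. φR_n = 0.75 × 0.6 × 490 × 3.535 × 110 = 85.7 kN.
Base metal shear (10 mm plate): yield φR_n = 1.0×0.6×345×10×110 = 227.7 kN; rupture φR_n = 0.75×0.6×450×10×110 = 222.8 kN; take 222.8 kN (rupture).
Governing: min(85.7, 222.8) = 85.7 kN → weld metal.

85.7 kN (weld metal governs)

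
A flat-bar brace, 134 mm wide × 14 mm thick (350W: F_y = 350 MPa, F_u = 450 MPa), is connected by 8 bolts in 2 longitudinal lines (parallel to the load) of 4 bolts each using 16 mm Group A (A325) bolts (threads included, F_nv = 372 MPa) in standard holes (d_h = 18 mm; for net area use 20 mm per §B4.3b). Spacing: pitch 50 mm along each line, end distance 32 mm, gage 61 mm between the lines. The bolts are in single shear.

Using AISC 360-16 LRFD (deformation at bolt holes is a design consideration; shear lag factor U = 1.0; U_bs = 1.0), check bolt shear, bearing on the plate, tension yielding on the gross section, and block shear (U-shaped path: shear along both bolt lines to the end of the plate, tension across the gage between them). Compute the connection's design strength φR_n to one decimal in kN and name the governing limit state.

448.8 kN (bolt shear governs)

Bolt shear: A_b = π(16)²/4 = 201.06 mm². φR_n = 0.75 × 372 × 201.06 × 8 × 1 = 448.8 kN.
Bearing (14 mm plate, F_u = 450 MPa): end bolts L_c = 32 − 18/2 = 23, R_n = min(1.2×23×14×450, 2.4×16×14×450) = 173.88 kN/bolt; interior L_c = 50 − 18 = 32, R_n = 241.92 kN/bolt. φR_n = 0.75 × (2×173.88 + 6×241.92) = 1349.5 kN.
Tension yield (gross): A_g = 134×14 = 1876 mm². φR_n = 0.90 × 350 × 1876 = 590.9 kN.
Block shear: shear path 2×[32+3×50] = 2×182 mm, A_gv = 5096, A_nv = 2×(182 − 3.5×20)×14 = 3136 mm²; tension across gage: (61 − 1×20)×14 = 574 mm². R_n = min(0.6×450×3136, 0.6×350×5096) + 1.0×450×574 = min(846.72, 1070.2) + 258.3 = 1105 kN. φR_n = 0.75 × 1105 = 828.8 kN.
Governing: min(448.8, 1349.5, 590.9, 828.8) = 448.8 kN → bolt shear.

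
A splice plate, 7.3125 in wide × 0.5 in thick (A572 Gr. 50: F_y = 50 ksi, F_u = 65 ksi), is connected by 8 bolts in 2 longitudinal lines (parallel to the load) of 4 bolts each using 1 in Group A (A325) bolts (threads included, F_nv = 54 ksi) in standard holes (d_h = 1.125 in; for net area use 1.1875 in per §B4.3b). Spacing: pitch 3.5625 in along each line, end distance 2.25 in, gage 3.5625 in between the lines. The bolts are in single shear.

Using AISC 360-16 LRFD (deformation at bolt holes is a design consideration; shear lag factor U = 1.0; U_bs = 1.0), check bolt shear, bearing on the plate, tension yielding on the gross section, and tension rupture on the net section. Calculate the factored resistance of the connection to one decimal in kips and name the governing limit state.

120.4 kips (net-section rupture governs)

Bolt shear: A_b = π(1)²/4 = 0.7854 in². φR_n = 0.75 × 54 × 0.7854 × 8 × 1 = 254.5 kips.
Bearing (0.5 in plate, F_u = 65 ksi): end bolts L_c = 2.25 − 1.125/2 = 1.6875, R_n = min(1.2×1.6875×0.5×65, 2.4×1×0.5×65) = 65.813 kips/bolt; interior L_c = 3.5625 − 1.125 = 2.4375, R_n = 78 kips/bolt. φR_n = 0.75 × (2×65.813 + 6×78) = 449.7 kips.
Tension yield (gross): A_g = 7.3125×0.5 = 3.6563 in². φR_n = 0.90 × 50 × 3.6563 = 164.5 kips.
Tension rupture (net): A_n = (7.3125 − 2×1.1875)×0.5 = 2.4688 in² (U = 1.0, A_e = A_n). φR_n = 0.75 × 65 × 2.4688 = 120.4 kips.
Governing: min(254.5, 449.7, 164.5, 120.4) = 120.4 kips → net-section rupture.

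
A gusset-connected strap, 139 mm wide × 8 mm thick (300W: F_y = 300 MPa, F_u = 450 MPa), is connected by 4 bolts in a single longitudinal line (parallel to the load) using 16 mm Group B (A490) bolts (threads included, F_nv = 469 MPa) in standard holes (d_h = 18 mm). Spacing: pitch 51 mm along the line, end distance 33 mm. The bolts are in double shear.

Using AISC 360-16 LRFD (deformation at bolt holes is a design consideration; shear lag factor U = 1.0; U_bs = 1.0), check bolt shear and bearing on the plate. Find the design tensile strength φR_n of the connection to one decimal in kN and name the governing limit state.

388.8 kN (bearing governs)

Bolt shear: A_b = π(16)²/4 = 201.06 mm². φR_n = 0.75 × 469 × 201.06 × 4 × 2 = 565.8 kN.
Bearing (8 mm plate, F_u = 450 MPa): end bolts L_c = 33 − 18/2 = 24, R_n = min(1.2×24×8×450, 2.4×16×8×450) = 103.68 kN/bolt; interior L_c = 51 − 18 = 33, R_n = 138.24 kN/bolt. φR_n = 0.75 × (1×103.68 + 3×138.24) = 388.8 kN.
Governing: min(565.8, 388.8) = 388.8 kN → bearing.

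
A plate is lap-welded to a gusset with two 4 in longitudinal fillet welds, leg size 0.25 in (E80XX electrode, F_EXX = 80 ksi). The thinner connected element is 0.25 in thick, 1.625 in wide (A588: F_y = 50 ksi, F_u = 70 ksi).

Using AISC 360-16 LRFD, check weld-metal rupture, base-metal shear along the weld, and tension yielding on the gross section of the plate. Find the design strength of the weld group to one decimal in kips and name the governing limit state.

18.3 kips (gross-section yield governs)

Weld metal: throat = 0.707×0.25 = 0.17675 in, L = 2×4 = 8 in. φR_n = 0.75 × 0.6 × 80 × 0.17675 × 8 = 50.9 kips.
Base metal shear (0.25 in plate): yield φR_n = 1.0×0.6×50×0.25×8 = 60.0 kips; rupture φR_n = 0.75×0.6×70×0.25×8 = 63.0 kips; take 60.0 kips (yield).
Tension yield (gross): A_g = 1.625×0.25 = 0.40625 in². φR_n = 0.90 × 50 × 0.40625 = 18.3 kips.
Governing: min(50.9, 60.0, 18.3) = 18.3 kips → gross-section yield.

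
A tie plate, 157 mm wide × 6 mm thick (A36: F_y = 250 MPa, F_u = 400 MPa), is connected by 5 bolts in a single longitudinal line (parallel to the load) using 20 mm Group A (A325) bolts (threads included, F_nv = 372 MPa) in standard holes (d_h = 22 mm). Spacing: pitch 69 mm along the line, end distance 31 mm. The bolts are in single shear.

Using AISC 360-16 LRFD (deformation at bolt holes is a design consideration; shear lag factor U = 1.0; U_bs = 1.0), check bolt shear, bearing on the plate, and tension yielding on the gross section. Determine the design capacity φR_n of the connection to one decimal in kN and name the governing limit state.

Bolt shear: A_b = π(20)²/4 = 314.16 mm². φR_n = 0.75 × 372 × 314.16 × 5 × 1 = 438.3 kN.
Bearing (6 mm plate, F_u = 400 MPa): end bolts L_c = 31 − 22/2 = 20, R_n = min(1.2×20×6×400, 2.4×20×6×400) = 57.6 kN/bolt; interior L_c = 69 − 22 = 47, R_n = 115.2 kN/bolt. φR_n = 0.75 × (1×57.6 + 4×115.2) = 388.8 kN.
Tension yield (gross): A_g = 157×6 = 942 mm². φR_n = 0.90 × 250 × 942 = 212.0 kN.
Governing: min(438.3, 388.8, 212.0) = 212.0 kN → gross-section yield.

212.0 kN (gross-section yield governs)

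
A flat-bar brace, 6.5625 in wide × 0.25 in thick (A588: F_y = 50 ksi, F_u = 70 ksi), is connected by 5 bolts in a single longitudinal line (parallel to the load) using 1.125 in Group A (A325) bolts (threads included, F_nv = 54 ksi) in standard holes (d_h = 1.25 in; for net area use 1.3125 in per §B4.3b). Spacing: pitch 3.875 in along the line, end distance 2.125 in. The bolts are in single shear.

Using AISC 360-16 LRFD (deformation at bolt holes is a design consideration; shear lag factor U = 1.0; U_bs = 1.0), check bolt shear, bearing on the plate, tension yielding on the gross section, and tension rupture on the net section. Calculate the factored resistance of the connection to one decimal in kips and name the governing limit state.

Bolt shear: A_b = π(1.125)²/4 = 0.99402 in². φR_n = 0.75 × 54 × 0.99402 × 5 × 1 = 201.3 kips.
Bearing (0.25 in plate, F_u = 70 ksi): end bolts L_c = 2.125 − 1.25/2 = 1.5, R_n = min(1.2×1.5×0.25×70, 2.4×1.125×0.25×70) = 31.5 kips/bolt; interior L_c = 3.875 − 1.25 = 2.625, R_n = 47.25 kips/bolt. φR_n = 0.75 × (1×31.5 + 4×47.25) = 165.4 kips.
Tension yield (gross): A_g = 6.5625×0.25 = 1.6406 in². φR_n = 0.90 × 50 × 1.6406 = 73.8 kips.
Tension rupture (net): A_n = (6.5625 − 1×1.3125)×0.25 = 1.3125 in² (U = 1.0, A_e = A_n). φR_n = 0.75 × 70 × 1.3125 = 68.9 kips.
Governing: min(201.3, 165.4, 73.8, 68.9) = 68.9 kips → net-section rupture.

68.9 kips (net-section rupture governs)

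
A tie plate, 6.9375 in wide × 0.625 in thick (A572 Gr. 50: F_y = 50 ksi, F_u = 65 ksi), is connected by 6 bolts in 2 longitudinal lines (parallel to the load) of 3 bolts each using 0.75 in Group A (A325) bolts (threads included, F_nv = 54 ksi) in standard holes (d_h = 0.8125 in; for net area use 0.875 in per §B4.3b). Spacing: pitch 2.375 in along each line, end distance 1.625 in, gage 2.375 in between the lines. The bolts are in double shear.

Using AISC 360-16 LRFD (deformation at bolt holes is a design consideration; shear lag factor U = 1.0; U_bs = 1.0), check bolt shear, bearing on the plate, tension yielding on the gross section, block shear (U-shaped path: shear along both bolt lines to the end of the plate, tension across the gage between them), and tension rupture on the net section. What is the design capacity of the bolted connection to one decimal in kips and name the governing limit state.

158.1 kips (net-section rupture governs)

Bolt shear: A_b = π(0.75)²/4 = 0.44179 in². φR_n = 0.75 × 54 × 0.44179 × 6 × 2 = 214.7 kips.
Bearing (0.625 in plate, F_u = 65 ksi): end bolts L_c = 1.625 − 0.8125/2 = 1.21875, R_n = min(1.2×1.21875×0.625×65, 2.4×0.75×0.625×65) = 59.414 kips/bolt; interior L_c = 2.375 − 0.8125 = 1.5625, R_n = 73.125 kips/bolt. φR_n = 0.75 × (2×59.414 + 4×73.125) = 308.5 kips.
Tension yield (gross): A_g = 6.9375×0.625 = 4.3359 in². φR_n = 0.90 × 50 × 4.3359 = 195.1 kips.
Block shear: shear path 2×[1.625+2×2.375] = 2×6.375 in, A_gv = 7.9688, A_nv = 2×(6.375 − 2.5×0.875)×0.625 = 5.2344 in²; tension across gage: (2.375 − 1×0.875)×0.625 = 0.9375 in². R_n = min(0.6×65×5.2344, 0.6×50×7.9688) + 1.0×65×0.9375 = min(204.14, 239.06) + 60.938 = 265.08 kips. φR_n = 0.75 × 265.08 = 198.8 kips.
Tension rupture (net): A_n = (6.9375 − 2×0.875)×0.625 = 3.2422 in² (U = 1.0, A_e = A_n). φR_n = 0.75 × 65 × 3.2422 = 158.1 kips.
Governing: min(214.7, 308.5, 195.1, 198.8, 158.1) = 158.1 kips → net-section rupture.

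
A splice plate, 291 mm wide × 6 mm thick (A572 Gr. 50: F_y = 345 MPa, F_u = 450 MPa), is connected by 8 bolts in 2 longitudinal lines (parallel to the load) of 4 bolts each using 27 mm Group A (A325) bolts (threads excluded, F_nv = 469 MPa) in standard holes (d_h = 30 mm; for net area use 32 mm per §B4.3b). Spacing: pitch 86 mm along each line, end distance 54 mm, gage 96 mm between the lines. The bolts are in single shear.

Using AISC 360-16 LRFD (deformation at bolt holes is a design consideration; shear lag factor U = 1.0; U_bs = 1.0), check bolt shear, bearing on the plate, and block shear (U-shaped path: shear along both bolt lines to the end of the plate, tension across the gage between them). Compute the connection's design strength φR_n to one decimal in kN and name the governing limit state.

Bolt shear: A_b = π(27)²/4 = 572.56 mm². φR_n = 0.75 × 469 × 572.56 × 8 × 1 = 1611.2 kN.
Bearing (6 mm plate, F_u = 450 MPa): end bolts L_c = 54 − 30/2 = 39, R_n = min(1.2×39×6×450, 2.4×27×6×450) = 126.36 kN/bolt; interior L_c = 86 − 30 = 56, R_n = 174.96 kN/bolt. φR_n = 0.75 × (2×126.36 + 6×174.96) = 976.9 kN.
Block shear: shear path 2×[54+3×86] = 2×312 mm, A_gv = 3744, A_nv = 2×(312 − 3.5×32)×6 = 2400 mm²; tension across gage: (96 − 1×32)×6 = 384 mm². R_n = min(0.6×450×2400, 0.6×345×3744) + 1.0×450×384 = min(648, 775.01) + 172.8 = 820.8 kN. φR_n = 0.75 × 820.8 = 615.6 kN.
Governing: min(1611.2, 976.9, 615.6) = 615.6 kN → block shear.

615.6 kN (block shear governs)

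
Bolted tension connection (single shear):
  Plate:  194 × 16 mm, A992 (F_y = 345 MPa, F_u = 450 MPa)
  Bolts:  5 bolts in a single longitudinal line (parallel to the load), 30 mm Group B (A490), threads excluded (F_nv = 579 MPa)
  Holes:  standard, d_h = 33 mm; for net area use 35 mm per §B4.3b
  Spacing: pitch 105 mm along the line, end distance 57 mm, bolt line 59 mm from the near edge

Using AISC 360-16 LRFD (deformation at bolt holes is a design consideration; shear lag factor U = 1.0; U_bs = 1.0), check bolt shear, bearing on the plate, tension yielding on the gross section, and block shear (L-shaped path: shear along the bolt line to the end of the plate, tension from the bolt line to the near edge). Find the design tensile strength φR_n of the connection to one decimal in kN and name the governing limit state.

963.8 kN (gross-section yield governs)

Bolt shear: A_b = π(30)²/4 = 706.86 mm². φR_n = 0.75 × 579 × 706.86 × 5 × 1 = 1534.8 kN.
Bearing (16 mm plate, F_u = 450 MPa): end bolts L_c = 57 − 33/2 = 40.5, R_n = min(1.2×40.5×16×450, 2.4×30×16×450) = 349.92 kN/bolt; interior L_c = 105 − 33 = 72, R_n = 518.4 kN/bolt. φR_n = 0.75 × (1×349.92 + 4×518.4) = 1817.6 kN.
Tension yield (gross): A_g = 194×16 = 3104 mm². φR_n = 0.90 × 345 × 3104 = 963.8 kN.
Block shear: shear path 1×[57+4×105] = 1×477 mm, A_gv = 7632, A_nv = 1×(477 − 4.5×35)×16 = 5112 mm²; tension to near edge: (59 − 0.5×35)×16 = 664 mm². R_n = min(0.6×450×5112, 0.6×345×7632) + 1.0×450×664 = min(1380.2, 1579.8) + 298.8 = 1679 kN. φR_n = 0.75 × 1679 = 1259.3 kN.
Governing: min(1534.8, 1817.6, 963.8, 1259.3) = 963.8 kN → gross-section yield.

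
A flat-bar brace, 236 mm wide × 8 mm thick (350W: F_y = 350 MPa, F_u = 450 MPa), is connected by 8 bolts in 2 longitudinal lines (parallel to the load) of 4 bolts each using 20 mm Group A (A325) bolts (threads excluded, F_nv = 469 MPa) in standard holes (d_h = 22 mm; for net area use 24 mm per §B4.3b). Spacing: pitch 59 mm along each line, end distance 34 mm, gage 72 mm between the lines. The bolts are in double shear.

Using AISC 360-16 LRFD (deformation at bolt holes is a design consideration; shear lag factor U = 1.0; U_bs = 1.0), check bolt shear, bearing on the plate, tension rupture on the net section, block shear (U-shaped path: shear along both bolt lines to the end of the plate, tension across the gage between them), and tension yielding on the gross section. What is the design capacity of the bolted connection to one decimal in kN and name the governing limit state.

Bolt shear: A_b = π(20)²/4 = 314.16 mm². φR_n = 0.75 × 469 × 314.16 × 8 × 2 = 1768.1 kN.
Bearing (8 mm plate, F_u = 450 MPa): end bolts L_c = 34 − 22/2 = 23, R_n = min(1.2×23×8×450, 2.4×20×8×450) = 99.36 kN/bolt; interior L_c = 59 − 22 = 37, R_n = 159.84 kN/bolt. φR_n = 0.75 × (2×99.36 + 6×159.84) = 868.3 kN.
Tension rupture (net): A_n = (236 − 2×24)×8 = 1504 mm² (U = 1.0, A_e = A_n). φR_n = 0.75 × 450 × 1504 = 507.6 kN.
Block shear: shear path 2×[34+3×59] = 2×211 mm, A_gv = 3376, A_nv = 2×(211 − 3.5×24)×8 = 2032 mm²; tension across gage: (72 − 1×24)×8 = 384 mm². R_n = min(0.6×450×2032, 0.6×350×3376) + 1.0×450×384 = min(548.64, 708.96) + 172.8 = 721.44 kN. φR_n = 0.75 × 721.44 = 541.1 kN.
Tension yield (gross): A_g = 236×8 = 1888 mm². φR_n = 0.90 × 350 × 1888 = 594.7 kN.
Governing: min(1768.1, 868.3, 507.6, 541.1, 594.7) = 507.6 kN → net-section rupture.

507.6 kN (net-section rupture governs)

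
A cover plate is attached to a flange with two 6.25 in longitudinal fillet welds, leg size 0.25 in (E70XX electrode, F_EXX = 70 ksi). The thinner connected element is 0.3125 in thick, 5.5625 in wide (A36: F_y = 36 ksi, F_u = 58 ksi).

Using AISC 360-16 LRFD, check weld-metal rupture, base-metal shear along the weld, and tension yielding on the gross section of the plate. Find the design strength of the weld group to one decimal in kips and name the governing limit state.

Weld metal: throat = 0.707×0.25 = 0.17675 in, L = 2×6.25 = 12.5 in. φR_n = 0.75 × 0.6 × 70 × 0.17675 × 12.5 = 69.6 kips.
Base metal shear (0.3125 in plate): yield φR_n = 1.0×0.6×36×0.3125×12.5 = 84.4 kips; rupture φR_n = 0.75×0.6×58×0.3125×12.5 = 102.0 kips; take 84.4 kips (yield).
Tension yield (gross): A_g = 5.5625×0.3125 = 1.7383 in². φR_n = 0.90 × 36 × 1.7383 = 56.3 kips.
Governing: min(69.6, 84.4, 56.3) = 56.3 kips → gross-section yield.

56.3 kips (gross-section yield governs)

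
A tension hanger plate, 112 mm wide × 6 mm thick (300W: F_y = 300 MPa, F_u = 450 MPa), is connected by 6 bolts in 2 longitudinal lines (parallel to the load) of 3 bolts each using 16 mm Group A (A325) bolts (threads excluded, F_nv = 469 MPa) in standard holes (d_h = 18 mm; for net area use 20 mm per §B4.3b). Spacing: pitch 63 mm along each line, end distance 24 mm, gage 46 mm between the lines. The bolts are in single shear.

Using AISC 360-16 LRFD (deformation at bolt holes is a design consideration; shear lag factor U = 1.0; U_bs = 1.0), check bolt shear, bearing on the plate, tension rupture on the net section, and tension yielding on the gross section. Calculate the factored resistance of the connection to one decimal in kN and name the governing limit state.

145.8 kN (net-section rupture governs)

Bolt shear: A_b = π(16)²/4 = 201.06 mm². φR_n = 0.75 × 469 × 201.06 × 6 × 1 = 424.3 kN.
Bearing (6 mm plate, F_u = 450 MPa): end bolts L_c = 24 − 18/2 = 15, R_n = min(1.2×15×6×450, 2.4×16×6×450) = 48.6 kN/bolt; interior L_c = 63 − 18 = 45, R_n = 103.68 kN/bolt. φR_n = 0.75 × (2×48.6 + 4×103.68) = 383.9 kN.
Tension rupture (net): A_n = (112 − 2×20)×6 = 432 mm² (U = 1.0, A_e = A_n). φR_n = 0.75 × 450 × 432 = 145.8 kN.
Tension yield (gross): A_g = 112×6 = 672 mm². φR_n = 0.90 × 300 × 672 = 181.4 kN.
Governing: min(424.3, 383.9, 145.8, 181.4) = 145.8 kN → net-section rupture.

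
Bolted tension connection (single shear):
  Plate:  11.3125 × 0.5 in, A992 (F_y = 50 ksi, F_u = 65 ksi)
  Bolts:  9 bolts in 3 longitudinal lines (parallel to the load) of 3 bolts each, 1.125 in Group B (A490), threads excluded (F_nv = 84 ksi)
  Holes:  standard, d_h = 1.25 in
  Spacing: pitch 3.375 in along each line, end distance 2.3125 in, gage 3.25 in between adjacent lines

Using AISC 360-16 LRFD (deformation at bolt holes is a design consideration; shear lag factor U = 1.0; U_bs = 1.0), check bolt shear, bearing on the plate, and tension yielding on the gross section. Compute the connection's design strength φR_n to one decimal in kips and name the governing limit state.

Bolt shear: A_b = π(1.125)²/4 = 0.99402 in². φR_n = 0.75 × 84 × 0.99402 × 9 × 1 = 563.6 kips.
Bearing (0.5 in plate, F_u = 65 ksi): end bolts L_c = 2.3125 − 1.25/2 = 1.6875, R_n = min(1.2×1.6875×0.5×65, 2.4×1.125×0.5×65) = 65.813 kips/bolt; interior L_c = 3.375 − 1.25 = 2.125, R_n = 82.875 kips/bolt. φR_n = 0.75 × (3×65.813 + 6×82.875) = 521.0 kips.
Tension yield (gross): A_g = 11.3125×0.5 = 5.6563 in². φR_n = 0.90 × 50 × 5.6563 = 254.5 kips.
Governing: min(563.6, 521.0, 254.5) = 254.5 kips → gross-section yield.

254.5 kips (gross-section yield governs)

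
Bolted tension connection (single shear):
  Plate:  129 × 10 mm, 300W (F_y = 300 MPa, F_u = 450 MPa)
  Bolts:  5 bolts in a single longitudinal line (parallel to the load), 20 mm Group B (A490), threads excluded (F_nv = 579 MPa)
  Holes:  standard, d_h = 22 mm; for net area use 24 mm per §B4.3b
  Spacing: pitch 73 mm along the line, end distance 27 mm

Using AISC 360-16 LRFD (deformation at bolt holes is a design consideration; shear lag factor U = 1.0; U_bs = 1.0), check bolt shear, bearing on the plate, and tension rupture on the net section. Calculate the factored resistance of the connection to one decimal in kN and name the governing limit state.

Bolt shear: A_b = π(20)²/4 = 314.16 mm². φR_n = 0.75 × 579 × 314.16 × 5 × 1 = 682.1 kN.
Bearing (10 mm plate, F_u = 450 MPa): end bolts L_c = 27 − 22/2 = 16, R_n = min(1.2×16×10×450, 2.4×20×10×450) = 86.4 kN/bolt; interior L_c = 73 − 22 = 51, R_n = 216 kN/bolt. φR_n = 0.75 × (1×86.4 + 4×216) = 712.8 kN.
Tension rupture (net): A_n = (129 − 1×24)×10 = 1050 mm² (U = 1.0, A_e = A_n). φR_n = 0.75 × 450 × 1050 = 354.4 kN.
Governing: min(682.1, 712.8, 354.4) = 354.4 kN → net-section rupture.

354.4 kN (net-section rupture governs)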